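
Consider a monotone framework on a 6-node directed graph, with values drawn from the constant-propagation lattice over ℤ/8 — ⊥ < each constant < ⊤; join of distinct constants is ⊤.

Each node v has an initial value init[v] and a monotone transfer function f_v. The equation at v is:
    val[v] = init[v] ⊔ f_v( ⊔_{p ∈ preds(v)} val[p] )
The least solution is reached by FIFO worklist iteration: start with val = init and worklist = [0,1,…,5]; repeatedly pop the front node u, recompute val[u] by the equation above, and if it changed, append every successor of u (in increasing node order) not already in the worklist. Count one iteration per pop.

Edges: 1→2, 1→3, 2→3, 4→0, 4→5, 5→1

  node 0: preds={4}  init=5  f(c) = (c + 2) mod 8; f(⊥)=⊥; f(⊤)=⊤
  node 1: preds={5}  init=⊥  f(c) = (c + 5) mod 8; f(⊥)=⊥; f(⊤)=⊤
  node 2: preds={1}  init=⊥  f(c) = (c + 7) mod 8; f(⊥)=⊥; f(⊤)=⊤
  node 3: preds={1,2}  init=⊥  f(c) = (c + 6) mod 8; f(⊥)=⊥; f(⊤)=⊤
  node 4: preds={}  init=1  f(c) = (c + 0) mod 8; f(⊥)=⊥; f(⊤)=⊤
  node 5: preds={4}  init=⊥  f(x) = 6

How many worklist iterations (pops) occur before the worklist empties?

Iteration log — 9 steps:
  step 1. node 0  ⊔preds=1  new=⊤  old=5  +wl: 
  step 2. node 1  ⊔preds=⊥  new=⊥  stable
  step 3. node 2  ⊔preds=⊥  new=⊥  stable
  step 4. node 3  ⊔preds=⊥  new=⊥  stable
  step 5. node 4  ⊔preds=⊥  new=1  stable
  step 6. node 5  ⊔preds=1  new=6  old=⊥  +wl: 1
  step 7. node 1  ⊔preds=6  new=3  old=⊥  +wl: 2,3
  step 8. node 2  ⊔preds=3  new=2  old=⊥  +wl: 
  step 9. node 3  ⊔preds=⊤  new=⊤  old=⊥  +wl: 

Least fixpoint reached:
  node 0: ⊤
  node 1: 3
  node 2: 2
  node 3: ⊤
  node 4: 1
  node 5: 6

9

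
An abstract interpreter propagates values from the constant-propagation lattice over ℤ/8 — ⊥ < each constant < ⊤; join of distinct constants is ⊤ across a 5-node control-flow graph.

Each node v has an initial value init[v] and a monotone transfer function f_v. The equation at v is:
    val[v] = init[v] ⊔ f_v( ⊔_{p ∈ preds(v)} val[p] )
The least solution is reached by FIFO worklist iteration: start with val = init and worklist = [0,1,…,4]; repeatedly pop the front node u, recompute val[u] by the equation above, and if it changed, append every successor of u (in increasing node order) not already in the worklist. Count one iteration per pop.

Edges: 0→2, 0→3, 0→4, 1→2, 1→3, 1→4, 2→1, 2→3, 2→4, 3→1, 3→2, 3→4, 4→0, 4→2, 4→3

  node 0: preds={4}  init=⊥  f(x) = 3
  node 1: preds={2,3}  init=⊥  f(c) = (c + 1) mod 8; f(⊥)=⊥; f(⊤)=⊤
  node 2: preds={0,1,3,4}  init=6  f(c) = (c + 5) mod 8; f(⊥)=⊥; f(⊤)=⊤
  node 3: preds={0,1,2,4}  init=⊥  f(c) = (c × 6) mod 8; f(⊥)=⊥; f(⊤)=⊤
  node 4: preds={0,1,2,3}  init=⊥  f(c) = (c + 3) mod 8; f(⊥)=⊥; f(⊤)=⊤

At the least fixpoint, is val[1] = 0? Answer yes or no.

no

Trace (10 dequeues):
  [1] u=0 | in ⊥ | out 3 | prev ⊥ | push {}
  [2] u=1 | in 6 | out 7 | prev ⊥ | push {}
  [3] u=2 | in ⊤ | out ⊤ | prev 6 | push {1}
  [4] u=3 | in ⊤ | out ⊤ | prev ⊥ | push {2}
  [5] u=4 | in ⊤ | out ⊤ | prev ⊥ | push {0,3}
  [6] u=1 | in ⊤ | out ⊤ | prev 7 | push {4}
  [7] u=2 | in ⊤ | out ⊤ | ==
  [8] u=0 | in ⊤ | out 3 | ==
  [9] u=3 | in ⊤ | out ⊤ | ==
  [10] u=4 | in ⊤ | out ⊤ | ==

Converged values:
  [0] 3
  [1] ⊤
  [2] ⊤
  [3] ⊤
  [4] ⊤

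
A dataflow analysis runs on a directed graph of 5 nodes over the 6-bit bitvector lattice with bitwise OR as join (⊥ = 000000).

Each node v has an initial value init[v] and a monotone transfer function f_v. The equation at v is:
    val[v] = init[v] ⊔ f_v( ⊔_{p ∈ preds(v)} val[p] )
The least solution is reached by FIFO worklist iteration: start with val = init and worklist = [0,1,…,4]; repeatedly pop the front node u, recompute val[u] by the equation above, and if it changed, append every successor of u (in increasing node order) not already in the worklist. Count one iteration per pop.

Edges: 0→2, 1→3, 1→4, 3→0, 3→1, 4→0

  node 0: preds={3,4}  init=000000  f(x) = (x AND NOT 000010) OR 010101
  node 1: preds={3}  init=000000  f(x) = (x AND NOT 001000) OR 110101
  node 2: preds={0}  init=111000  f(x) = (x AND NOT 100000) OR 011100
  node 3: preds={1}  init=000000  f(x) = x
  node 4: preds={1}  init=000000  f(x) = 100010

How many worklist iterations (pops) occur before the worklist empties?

8

Iteration log — 8 steps:
  step 1. node 0  ⊔preds=000000  new=010101  old=000000  +wl: 
  step 2. node 1  ⊔preds=000000  new=110101  old=000000  +wl: 
  step 3. node 2  ⊔preds=010101  new=111101  old=111000  +wl: 
  step 4. node 3  ⊔preds=110101  new=110101  old=000000  +wl: 0,1
  step 5. node 4  ⊔preds=110101  new=100010  old=000000  +wl: 
  step 6. node 0  ⊔preds=110111  new=110101  old=010101  +wl: 2
  step 7. node 1  ⊔preds=110101  new=110101  stable
  step 8. node 2  ⊔preds=110101  new=111101  stable

Least fixpoint reached:
  node 0: 110101
  node 1: 110101
  node 2: 111101
  node 3: 110101
  node 4: 100010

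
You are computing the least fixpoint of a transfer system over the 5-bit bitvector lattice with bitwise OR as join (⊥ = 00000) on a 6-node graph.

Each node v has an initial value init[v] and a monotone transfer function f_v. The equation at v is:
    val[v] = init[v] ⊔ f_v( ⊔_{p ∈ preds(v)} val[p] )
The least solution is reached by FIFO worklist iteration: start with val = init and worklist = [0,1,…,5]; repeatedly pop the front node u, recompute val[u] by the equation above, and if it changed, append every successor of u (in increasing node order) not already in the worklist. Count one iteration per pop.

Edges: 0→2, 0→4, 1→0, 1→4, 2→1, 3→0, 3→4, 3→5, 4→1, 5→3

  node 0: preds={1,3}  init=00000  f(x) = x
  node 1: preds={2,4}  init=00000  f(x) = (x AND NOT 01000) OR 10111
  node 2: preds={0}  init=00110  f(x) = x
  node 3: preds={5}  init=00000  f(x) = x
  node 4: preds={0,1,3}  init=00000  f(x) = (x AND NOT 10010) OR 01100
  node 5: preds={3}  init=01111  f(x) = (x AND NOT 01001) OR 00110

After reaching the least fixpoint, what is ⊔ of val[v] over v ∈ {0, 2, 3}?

Worklist (11 pops):
  #1 pop 0: in=00000 → 00000 (no change)
  #2 pop 1: in=00110 → 10111 (was 00000); enqueue [0]
  #3 pop 2: in=00000 → 00110 (no change)
  #4 pop 3: in=01111 → 01111 (was 00000); enqueue []
  #5 pop 4: in=11111 → 01101 (was 00000); enqueue [1]
  #6 pop 5: in=01111 → 01111 (no change)
  #7 pop 0: in=11111 → 11111 (was 00000); enqueue [2,4]
  #8 pop 1: in=01111 → 10111 (no change)
  #9 pop 2: in=11111 → 11111 (was 00110); enqueue [1]
  #10 pop 4: in=11111 → 01101 (no change)
  #11 pop 1: in=11111 → 10111 (no change)

Fixpoint:
  val[0] = 11111
  val[1] = 10111
  val[2] = 11111
  val[3] = 01111
  val[4] = 01101
  val[5] = 01111

11111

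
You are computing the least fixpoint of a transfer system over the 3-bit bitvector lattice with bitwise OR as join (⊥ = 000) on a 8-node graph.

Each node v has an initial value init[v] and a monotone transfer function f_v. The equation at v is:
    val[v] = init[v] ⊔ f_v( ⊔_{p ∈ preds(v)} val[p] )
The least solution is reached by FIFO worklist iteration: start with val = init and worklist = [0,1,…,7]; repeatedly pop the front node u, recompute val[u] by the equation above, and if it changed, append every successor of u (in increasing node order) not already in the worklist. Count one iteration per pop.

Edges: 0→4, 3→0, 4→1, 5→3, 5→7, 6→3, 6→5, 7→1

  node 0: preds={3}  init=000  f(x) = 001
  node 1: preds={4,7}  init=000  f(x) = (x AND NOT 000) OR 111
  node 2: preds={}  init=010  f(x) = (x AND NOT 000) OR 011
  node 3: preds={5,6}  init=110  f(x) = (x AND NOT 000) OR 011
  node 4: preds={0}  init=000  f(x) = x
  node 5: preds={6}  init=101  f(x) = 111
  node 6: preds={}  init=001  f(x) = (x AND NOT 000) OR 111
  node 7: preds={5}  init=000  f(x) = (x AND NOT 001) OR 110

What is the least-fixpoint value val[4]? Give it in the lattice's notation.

Iteration log — 12 steps:
  step 1. node 0  ⊔preds=110  new=001  old=000  +wl: 
  step 2. node 1  ⊔preds=000  new=111  old=000  +wl: 
  step 3. node 2  ⊔preds=000  new=011  old=010  +wl: 
  step 4. node 3  ⊔preds=101  new=111  old=110  +wl: 0
  step 5. node 4  ⊔preds=001  new=001  old=000  +wl: 1
  step 6. node 5  ⊔preds=001  new=111  old=101  +wl: 3
  step 7. node 6  ⊔preds=000  new=111  old=001  +wl: 5
  step 8. node 7  ⊔preds=111  new=110  old=000  +wl: 
  step 9. node 0  ⊔preds=111  new=001  stable
  step 10. node 1  ⊔preds=111  new=111  stable
  step 11. node 3  ⊔preds=111  new=111  stable
  step 12. node 5  ⊔preds=111  new=111  stable

Least fixpoint reached:
  node 0: 001
  node 1: 111
  node 2: 011
  node 3: 111
  node 4: 001
  node 5: 111
  node 6: 111
  node 7: 110

001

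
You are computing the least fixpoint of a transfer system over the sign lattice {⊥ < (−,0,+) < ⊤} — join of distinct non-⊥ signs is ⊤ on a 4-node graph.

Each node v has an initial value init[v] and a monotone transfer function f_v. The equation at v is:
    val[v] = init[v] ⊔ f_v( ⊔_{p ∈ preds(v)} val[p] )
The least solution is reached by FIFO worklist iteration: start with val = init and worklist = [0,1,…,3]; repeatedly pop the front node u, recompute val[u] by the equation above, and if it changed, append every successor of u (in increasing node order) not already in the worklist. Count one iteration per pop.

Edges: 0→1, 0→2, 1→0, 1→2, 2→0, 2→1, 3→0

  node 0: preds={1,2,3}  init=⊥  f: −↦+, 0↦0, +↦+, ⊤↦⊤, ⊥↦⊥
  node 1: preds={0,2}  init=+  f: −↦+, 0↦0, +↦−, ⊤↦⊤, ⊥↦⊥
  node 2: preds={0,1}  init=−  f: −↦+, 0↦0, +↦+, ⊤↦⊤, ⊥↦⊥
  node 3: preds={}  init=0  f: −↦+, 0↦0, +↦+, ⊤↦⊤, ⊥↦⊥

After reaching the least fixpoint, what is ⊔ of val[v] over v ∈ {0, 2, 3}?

⊤

Trace (6 dequeues):
  [1] u=0 | in ⊤ | out ⊤ | prev ⊥ | push {}
  [2] u=1 | in ⊤ | out ⊤ | prev + | push {0}
  [3] u=2 | in ⊤ | out ⊤ | prev − | push {1}
  [4] u=3 | in ⊥ | out 0 | ==
  [5] u=0 | in ⊤ | out ⊤ | ==
  [6] u=1 | in ⊤ | out ⊤ | ==

Converged values:
  [0] ⊤
  [1] ⊤
  [2] ⊤
  [3] 0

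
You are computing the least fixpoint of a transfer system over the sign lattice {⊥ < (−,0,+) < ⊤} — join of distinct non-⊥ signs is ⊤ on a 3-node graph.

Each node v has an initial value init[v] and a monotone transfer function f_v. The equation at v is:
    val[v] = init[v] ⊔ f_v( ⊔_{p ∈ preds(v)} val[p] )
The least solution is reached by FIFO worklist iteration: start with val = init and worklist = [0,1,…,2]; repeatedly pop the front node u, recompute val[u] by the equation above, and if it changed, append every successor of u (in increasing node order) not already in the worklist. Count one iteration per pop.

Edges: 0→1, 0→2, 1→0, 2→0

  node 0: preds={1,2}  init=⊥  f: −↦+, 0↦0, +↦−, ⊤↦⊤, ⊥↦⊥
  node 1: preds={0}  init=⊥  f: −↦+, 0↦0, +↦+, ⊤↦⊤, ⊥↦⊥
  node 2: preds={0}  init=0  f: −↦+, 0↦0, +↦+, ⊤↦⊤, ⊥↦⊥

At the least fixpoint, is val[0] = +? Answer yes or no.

Worklist (4 pops):
  #1 pop 0: in=0 → 0 (was ⊥); enqueue []
  #2 pop 1: in=0 → 0 (was ⊥); enqueue [0]
  #3 pop 2: in=0 → 0 (no change)
  #4 pop 0: in=0 → 0 (no change)

Fixpoint:
  val[0] = 0
  val[1] = 0
  val[2] = 0

no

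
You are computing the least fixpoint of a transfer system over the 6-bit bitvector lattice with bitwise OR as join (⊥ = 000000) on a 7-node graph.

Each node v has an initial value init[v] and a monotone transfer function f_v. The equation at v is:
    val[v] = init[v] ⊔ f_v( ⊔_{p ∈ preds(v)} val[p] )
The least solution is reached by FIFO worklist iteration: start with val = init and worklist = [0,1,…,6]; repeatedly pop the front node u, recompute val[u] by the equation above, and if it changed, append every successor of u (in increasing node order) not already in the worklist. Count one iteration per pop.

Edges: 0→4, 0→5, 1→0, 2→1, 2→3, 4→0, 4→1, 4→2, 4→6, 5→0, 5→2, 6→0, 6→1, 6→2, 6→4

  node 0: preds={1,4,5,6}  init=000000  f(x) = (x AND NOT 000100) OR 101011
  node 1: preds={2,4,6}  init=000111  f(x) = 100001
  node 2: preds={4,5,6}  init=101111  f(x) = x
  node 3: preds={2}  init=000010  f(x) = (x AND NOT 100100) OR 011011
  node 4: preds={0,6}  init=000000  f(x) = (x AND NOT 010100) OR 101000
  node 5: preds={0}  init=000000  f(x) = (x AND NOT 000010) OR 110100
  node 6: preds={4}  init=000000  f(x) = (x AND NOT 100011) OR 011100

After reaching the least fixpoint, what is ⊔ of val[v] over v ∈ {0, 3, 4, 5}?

Iteration log — 14 steps:
  step 1. node 0  ⊔preds=000111  new=101011  old=000000  +wl: 
  step 2. node 1  ⊔preds=101111  new=100111  old=000111  +wl: 0
  step 3. node 2  ⊔preds=000000  new=101111  stable
  step 4. node 3  ⊔preds=101111  new=011011  old=000010  +wl: 
  step 5. node 4  ⊔preds=101011  new=101011  old=000000  +wl: 1,2
  step 6. node 5  ⊔preds=101011  new=111101  old=000000  +wl: 
  step 7. node 6  ⊔preds=101011  new=011100  old=000000  +wl: 4
  step 8. node 0  ⊔preds=111111  new=111011  old=101011  +wl: 5
  step 9. node 1  ⊔preds=111111  new=100111  stable
  step 10. node 2  ⊔preds=111111  new=111111  old=101111  +wl: 1,3
  step 11. node 4  ⊔preds=111111  new=101011  stable
  step 12. node 5  ⊔preds=111011  new=111101  stable
  step 13. node 1  ⊔preds=111111  new=100111  stable
  step 14. node 3  ⊔preds=111111  new=011011  stable

Least fixpoint reached:
  node 0: 111011
  node 1: 100111
  node 2: 111111
  node 3: 011011
  node 4: 101011
  node 5: 111101
  node 6: 011100

111111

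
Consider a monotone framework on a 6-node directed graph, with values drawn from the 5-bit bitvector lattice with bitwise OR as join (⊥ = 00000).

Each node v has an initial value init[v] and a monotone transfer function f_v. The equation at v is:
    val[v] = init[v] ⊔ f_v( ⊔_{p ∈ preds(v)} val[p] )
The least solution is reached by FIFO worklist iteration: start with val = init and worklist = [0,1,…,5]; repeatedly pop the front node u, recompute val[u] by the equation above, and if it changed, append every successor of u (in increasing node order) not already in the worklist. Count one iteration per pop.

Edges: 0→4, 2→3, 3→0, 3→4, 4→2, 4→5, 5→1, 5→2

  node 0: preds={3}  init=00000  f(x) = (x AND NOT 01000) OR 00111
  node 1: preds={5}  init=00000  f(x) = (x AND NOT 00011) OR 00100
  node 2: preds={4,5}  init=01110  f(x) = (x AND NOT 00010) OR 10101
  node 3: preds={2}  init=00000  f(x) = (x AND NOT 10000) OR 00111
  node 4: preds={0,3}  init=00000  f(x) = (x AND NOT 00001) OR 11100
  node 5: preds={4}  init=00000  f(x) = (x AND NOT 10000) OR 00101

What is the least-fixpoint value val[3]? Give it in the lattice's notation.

01111

Trace (9 dequeues):
  [1] u=0 | in 00000 | out 00111 | prev 00000 | push {}
  [2] u=1 | in 00000 | out 00100 | prev 00000 | push {}
  [3] u=2 | in 00000 | out 11111 | prev 01110 | push {}
  [4] u=3 | in 11111 | out 01111 | prev 00000 | push {0}
  [5] u=4 | in 01111 | out 11110 | prev 00000 | push {2}
  [6] u=5 | in 11110 | out 01111 | prev 00000 | push {1}
  [7] u=0 | in 01111 | out 00111 | ==
  [8] u=2 | in 11111 | out 11111 | ==
  [9] u=1 | in 01111 | out 01100 | prev 00100 | push {}

Converged values:
  [0] 00111
  [1] 01100
  [2] 11111
  [3] 01111
  [4] 11110
  [5] 01111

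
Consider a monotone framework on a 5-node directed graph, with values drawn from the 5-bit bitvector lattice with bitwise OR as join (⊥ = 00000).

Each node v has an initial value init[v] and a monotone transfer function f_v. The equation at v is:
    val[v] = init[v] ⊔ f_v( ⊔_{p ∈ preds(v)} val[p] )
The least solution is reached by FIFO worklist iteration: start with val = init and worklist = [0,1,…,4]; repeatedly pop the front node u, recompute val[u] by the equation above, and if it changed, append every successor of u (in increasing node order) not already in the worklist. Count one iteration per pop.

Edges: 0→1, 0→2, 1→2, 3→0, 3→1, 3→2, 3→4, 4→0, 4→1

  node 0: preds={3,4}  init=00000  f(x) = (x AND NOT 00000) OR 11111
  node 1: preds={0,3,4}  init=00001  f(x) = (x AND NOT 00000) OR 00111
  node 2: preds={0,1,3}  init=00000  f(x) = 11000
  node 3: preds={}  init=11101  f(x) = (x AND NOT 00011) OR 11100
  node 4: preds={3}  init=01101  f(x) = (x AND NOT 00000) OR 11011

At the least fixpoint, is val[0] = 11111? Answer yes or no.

Trace (7 dequeues):
  [1] u=0 | in 11101 | out 11111 | prev 00000 | push {}
  [2] u=1 | in 11111 | out 11111 | prev 00001 | push {}
  [3] u=2 | in 11111 | out 11000 | prev 00000 | push {}
  [4] u=3 | in 00000 | out 11101 | ==
  [5] u=4 | in 11101 | out 11111 | prev 01101 | push {0,1}
  [6] u=0 | in 11111 | out 11111 | ==
  [7] u=1 | in 11111 | out 11111 | ==

Converged values:
  [0] 11111
  [1] 11111
  [2] 11000
  [3] 11101
  [4] 11111

yes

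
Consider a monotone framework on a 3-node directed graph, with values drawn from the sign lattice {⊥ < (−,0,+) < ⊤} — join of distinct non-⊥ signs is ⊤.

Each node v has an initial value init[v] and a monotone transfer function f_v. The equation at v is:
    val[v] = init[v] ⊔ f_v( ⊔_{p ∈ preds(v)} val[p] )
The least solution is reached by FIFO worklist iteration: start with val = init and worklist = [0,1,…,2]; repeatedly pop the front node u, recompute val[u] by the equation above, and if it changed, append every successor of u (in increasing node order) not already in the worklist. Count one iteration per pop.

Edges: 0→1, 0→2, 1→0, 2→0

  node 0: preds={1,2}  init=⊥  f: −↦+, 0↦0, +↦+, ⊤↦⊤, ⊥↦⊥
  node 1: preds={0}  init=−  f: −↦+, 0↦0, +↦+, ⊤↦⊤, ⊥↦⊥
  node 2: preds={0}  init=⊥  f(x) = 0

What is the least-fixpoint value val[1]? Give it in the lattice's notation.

Trace (6 dequeues):
  [1] u=0 | in − | out + | prev ⊥ | push {}
  [2] u=1 | in + | out ⊤ | prev − | push {0}
  [3] u=2 | in + | out 0 | prev ⊥ | push {}
  [4] u=0 | in ⊤ | out ⊤ | prev + | push {1,2}
  [5] u=1 | in ⊤ | out ⊤ | ==
  [6] u=2 | in ⊤ | out 0 | ==

Converged values:
  [0] ⊤
  [1] ⊤
  [2] 0

⊤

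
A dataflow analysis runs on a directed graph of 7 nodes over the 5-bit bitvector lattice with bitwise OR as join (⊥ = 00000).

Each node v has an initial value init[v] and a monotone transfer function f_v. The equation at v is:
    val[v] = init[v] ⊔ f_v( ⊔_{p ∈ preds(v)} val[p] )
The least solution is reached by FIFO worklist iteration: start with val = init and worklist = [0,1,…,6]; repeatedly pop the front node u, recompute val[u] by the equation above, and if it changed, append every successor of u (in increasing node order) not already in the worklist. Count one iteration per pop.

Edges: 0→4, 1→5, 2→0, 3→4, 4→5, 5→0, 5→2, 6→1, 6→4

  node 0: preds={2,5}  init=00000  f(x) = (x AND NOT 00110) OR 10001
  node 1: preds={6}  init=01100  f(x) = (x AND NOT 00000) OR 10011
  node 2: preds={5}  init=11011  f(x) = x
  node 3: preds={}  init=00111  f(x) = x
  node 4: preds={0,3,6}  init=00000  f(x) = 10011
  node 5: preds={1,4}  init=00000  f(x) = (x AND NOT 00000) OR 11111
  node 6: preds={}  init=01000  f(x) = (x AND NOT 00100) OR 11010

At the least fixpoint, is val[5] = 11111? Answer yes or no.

Iteration log — 12 steps:
  step 1. node 0  ⊔preds=11011  new=11001  old=00000  +wl: 
  step 2. node 1  ⊔preds=01000  new=11111  old=01100  +wl: 
  step 3. node 2  ⊔preds=00000  new=11011  stable
  step 4. node 3  ⊔preds=00000  new=00111  stable
  step 5. node 4  ⊔preds=11111  new=10011  old=00000  +wl: 
  step 6. node 5  ⊔preds=11111  new=11111  old=00000  +wl: 0,2
  step 7. node 6  ⊔preds=00000  new=11010  old=01000  +wl: 1,4
  step 8. node 0  ⊔preds=11111  new=11001  stable
  step 9. node 2  ⊔preds=11111  new=11111  old=11011  +wl: 0
  step 10. node 1  ⊔preds=11010  new=11111  stable
  step 11. node 4  ⊔preds=11111  new=10011  stable
  step 12. node 0  ⊔preds=11111  new=11001  stable

Least fixpoint reached:
  node 0: 11001
  node 1: 11111
  node 2: 11111
  node 3: 00111
  node 4: 10011
  node 5: 11111
  node 6: 11010

yes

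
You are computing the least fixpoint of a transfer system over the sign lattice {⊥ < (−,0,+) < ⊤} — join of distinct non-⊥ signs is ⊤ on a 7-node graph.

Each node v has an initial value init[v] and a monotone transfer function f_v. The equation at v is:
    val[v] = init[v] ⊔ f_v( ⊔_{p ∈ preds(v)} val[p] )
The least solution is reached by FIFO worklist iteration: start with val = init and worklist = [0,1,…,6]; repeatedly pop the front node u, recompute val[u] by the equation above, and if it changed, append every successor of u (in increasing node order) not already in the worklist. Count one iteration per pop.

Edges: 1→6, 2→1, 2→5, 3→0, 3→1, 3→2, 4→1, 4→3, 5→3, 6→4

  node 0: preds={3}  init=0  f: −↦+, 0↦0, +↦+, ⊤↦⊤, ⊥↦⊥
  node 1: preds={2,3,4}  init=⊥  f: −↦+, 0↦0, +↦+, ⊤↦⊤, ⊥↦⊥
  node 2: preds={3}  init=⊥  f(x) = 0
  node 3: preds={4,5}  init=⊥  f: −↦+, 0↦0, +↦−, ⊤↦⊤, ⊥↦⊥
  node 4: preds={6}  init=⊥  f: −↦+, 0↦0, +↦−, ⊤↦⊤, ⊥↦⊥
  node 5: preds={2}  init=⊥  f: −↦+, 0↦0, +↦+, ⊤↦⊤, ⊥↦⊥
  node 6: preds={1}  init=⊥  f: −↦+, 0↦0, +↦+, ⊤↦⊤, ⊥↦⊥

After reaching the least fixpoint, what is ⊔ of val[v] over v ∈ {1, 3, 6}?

0

Iteration log — 16 steps:
  step 1. node 0  ⊔preds=⊥  new=0  stable
  step 2. node 1  ⊔preds=⊥  new=⊥  stable
  step 3. node 2  ⊔preds=⊥  new=0  old=⊥  +wl: 1
  step 4. node 3  ⊔preds=⊥  new=⊥  stable
  step 5. node 4  ⊔preds=⊥  new=⊥  stable
  step 6. node 5  ⊔preds=0  new=0  old=⊥  +wl: 3
  step 7. node 6  ⊔preds=⊥  new=⊥  stable
  step 8. node 1  ⊔preds=0  new=0  old=⊥  +wl: 6
  step 9. node 3  ⊔preds=0  new=0  old=⊥  +wl: 0,1,2
  step 10. node 6  ⊔preds=0  new=0  old=⊥  +wl: 4
  step 11. node 0  ⊔preds=0  new=0  stable
  step 12. node 1  ⊔preds=0  new=0  stable
  step 13. node 2  ⊔preds=0  new=0  stable
  step 14. node 4  ⊔preds=0  new=0  old=⊥  +wl: 1,3
  step 15. node 1  ⊔preds=0  new=0  stable
  step 16. node 3  ⊔preds=0  new=0  stable

Least fixpoint reached:
  node 0: 0
  node 1: 0
  node 2: 0
  node 3: 0
  node 4: 0
  node 5: 0
  node 6: 0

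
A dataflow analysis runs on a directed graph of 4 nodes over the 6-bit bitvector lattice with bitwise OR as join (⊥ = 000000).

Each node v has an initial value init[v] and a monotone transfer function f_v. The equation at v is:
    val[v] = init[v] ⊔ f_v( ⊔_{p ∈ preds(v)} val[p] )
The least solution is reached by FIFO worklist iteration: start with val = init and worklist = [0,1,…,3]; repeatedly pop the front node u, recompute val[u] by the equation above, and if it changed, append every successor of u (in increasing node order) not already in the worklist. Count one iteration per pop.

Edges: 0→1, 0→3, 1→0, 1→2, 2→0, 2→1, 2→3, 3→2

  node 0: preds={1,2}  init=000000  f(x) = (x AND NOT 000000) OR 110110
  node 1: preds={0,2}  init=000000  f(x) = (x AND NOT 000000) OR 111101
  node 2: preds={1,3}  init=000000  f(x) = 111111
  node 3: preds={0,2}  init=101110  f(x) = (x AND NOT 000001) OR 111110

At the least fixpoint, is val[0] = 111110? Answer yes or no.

Iteration log — 8 steps:
  step 1. node 0  ⊔preds=000000  new=110110  old=000000  +wl: 
  step 2. node 1  ⊔preds=110110  new=111111  old=000000  +wl: 0
  step 3. node 2  ⊔preds=111111  new=111111  old=000000  +wl: 1
  step 4. node 3  ⊔preds=111111  new=111110  old=101110  +wl: 2
  step 5. node 0  ⊔preds=111111  new=111111  old=110110  +wl: 3
  step 6. node 1  ⊔preds=111111  new=111111  stable
  step 7. node 2  ⊔preds=111111  new=111111  stable
  step 8. node 3  ⊔preds=111111  new=111110  stable

Least fixpoint reached:
  node 0: 111111
  node 1: 111111
  node 2: 111111
  node 3: 111110

no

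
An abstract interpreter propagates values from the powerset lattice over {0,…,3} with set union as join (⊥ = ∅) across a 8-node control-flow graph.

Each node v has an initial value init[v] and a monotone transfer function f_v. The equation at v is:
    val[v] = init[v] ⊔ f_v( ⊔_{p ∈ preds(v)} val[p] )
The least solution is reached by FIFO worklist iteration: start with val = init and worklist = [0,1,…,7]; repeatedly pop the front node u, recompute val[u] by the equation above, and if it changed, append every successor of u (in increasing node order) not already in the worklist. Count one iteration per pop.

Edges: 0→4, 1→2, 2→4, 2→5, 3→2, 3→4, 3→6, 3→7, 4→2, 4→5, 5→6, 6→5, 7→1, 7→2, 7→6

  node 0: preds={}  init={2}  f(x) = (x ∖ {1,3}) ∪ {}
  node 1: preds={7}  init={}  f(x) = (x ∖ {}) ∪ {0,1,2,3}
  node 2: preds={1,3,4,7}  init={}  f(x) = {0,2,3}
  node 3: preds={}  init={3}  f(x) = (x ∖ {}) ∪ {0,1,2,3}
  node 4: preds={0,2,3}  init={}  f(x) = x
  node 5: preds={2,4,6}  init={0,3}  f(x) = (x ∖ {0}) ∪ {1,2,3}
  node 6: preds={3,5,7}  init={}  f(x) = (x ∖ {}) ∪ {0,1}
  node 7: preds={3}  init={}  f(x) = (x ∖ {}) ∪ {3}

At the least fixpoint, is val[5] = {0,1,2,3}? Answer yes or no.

Trace (12 dequeues):
  [1] u=0 | in {} | out {2} | ==
  [2] u=1 | in {} | out {0,1,2,3} | prev {} | push {}
  [3] u=2 | in {0,1,2,3} | out {0,2,3} | prev {} | push {}
  [4] u=3 | in {} | out {0,1,2,3} | prev {3} | push {2}
  [5] u=4 | in {0,1,2,3} | out {0,1,2,3} | prev {} | push {}
  [6] u=5 | in {0,1,2,3} | out {0,1,2,3} | prev {0,3} | push {}
  [7] u=6 | in {0,1,2,3} | out {0,1,2,3} | prev {} | push {5}
  [8] u=7 | in {0,1,2,3} | out {0,1,2,3} | prev {} | push {1,6}
  [9] u=2 | in {0,1,2,3} | out {0,2,3} | ==
  [10] u=5 | in {0,1,2,3} | out {0,1,2,3} | ==
  [11] u=1 | in {0,1,2,3} | out {0,1,2,3} | ==
  [12] u=6 | in {0,1,2,3} | out {0,1,2,3} | ==

Converged values:
  [0] {2}
  [1] {0,1,2,3}
  [2] {0,2,3}
  [3] {0,1,2,3}
  [4] {0,1,2,3}
  [5] {0,1,2,3}
  [6] {0,1,2,3}
  [7] {0,1,2,3}

yes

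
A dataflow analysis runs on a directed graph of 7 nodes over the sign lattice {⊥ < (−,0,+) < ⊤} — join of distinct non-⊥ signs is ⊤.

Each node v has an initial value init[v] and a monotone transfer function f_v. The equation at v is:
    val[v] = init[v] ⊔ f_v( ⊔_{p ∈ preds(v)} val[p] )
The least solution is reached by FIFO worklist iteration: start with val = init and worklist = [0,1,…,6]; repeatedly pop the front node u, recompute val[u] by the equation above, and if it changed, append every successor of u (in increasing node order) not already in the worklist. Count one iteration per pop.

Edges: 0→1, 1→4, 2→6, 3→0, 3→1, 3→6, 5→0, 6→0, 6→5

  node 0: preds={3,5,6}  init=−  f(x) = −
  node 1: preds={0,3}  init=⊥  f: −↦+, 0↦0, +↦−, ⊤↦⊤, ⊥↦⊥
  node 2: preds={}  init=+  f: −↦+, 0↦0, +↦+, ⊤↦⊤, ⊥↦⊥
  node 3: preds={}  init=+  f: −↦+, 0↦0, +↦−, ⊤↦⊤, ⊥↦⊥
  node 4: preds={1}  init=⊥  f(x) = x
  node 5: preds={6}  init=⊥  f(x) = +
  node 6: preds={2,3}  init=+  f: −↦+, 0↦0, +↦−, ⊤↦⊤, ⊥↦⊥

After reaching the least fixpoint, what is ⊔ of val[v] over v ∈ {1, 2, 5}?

Worklist (9 pops):
  #1 pop 0: in=+ → − (no change)
  #2 pop 1: in=⊤ → ⊤ (was ⊥); enqueue []
  #3 pop 2: in=⊥ → + (no change)
  #4 pop 3: in=⊥ → + (no change)
  #5 pop 4: in=⊤ → ⊤ (was ⊥); enqueue []
  #6 pop 5: in=+ → + (was ⊥); enqueue [0]
  #7 pop 6: in=+ → ⊤ (was +); enqueue [5]
  #8 pop 0: in=⊤ → − (no change)
  #9 pop 5: in=⊤ → + (no change)

Fixpoint:
  val[0] = −
  val[1] = ⊤
  val[2] = +
  val[3] = +
  val[4] = ⊤
  val[5] = +
  val[6] = ⊤

⊤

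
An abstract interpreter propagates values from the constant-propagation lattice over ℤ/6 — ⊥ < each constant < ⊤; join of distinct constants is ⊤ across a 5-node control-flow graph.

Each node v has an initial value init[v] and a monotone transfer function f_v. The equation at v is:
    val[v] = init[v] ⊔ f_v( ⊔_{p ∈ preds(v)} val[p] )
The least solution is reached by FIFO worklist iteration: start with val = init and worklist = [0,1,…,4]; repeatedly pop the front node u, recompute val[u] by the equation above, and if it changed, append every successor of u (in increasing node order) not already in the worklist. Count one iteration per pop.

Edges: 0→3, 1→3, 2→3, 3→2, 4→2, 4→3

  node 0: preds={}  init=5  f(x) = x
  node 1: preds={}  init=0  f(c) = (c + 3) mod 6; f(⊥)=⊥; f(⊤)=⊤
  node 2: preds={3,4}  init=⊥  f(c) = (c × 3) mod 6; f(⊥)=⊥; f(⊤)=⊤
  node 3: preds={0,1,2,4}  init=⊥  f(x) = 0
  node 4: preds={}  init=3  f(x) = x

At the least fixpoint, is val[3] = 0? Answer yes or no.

yes

Worklist (7 pops):
  #1 pop 0: in=⊥ → 5 (no change)
  #2 pop 1: in=⊥ → 0 (no change)
  #3 pop 2: in=3 → 3 (was ⊥); enqueue []
  #4 pop 3: in=⊤ → 0 (was ⊥); enqueue [2]
  #5 pop 4: in=⊥ → 3 (no change)
  #6 pop 2: in=⊤ → ⊤ (was 3); enqueue [3]
  #7 pop 3: in=⊤ → 0 (no change)

Fixpoint:
  val[0] = 5
  val[1] = 0
  val[2] = ⊤
  val[3] = 0
  val[4] = 3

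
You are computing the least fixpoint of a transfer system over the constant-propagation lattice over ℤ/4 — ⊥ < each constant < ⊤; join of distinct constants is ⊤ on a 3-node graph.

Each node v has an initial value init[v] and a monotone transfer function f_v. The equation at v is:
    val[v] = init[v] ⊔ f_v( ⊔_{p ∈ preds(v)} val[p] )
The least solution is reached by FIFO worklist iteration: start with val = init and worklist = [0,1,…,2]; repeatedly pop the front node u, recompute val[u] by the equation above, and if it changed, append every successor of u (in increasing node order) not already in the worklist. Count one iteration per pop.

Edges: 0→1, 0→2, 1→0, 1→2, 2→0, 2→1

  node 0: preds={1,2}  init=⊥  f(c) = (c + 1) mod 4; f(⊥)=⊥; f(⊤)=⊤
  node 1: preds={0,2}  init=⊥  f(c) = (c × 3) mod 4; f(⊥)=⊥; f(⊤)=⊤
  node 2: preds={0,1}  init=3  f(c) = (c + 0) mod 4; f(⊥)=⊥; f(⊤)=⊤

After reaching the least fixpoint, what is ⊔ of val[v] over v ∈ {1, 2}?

Worklist (6 pops):
  #1 pop 0: in=3 → 0 (was ⊥); enqueue []
  #2 pop 1: in=⊤ → ⊤ (was ⊥); enqueue [0]
  #3 pop 2: in=⊤ → ⊤ (was 3); enqueue [1]
  #4 pop 0: in=⊤ → ⊤ (was 0); enqueue [2]
  #5 pop 1: in=⊤ → ⊤ (no change)
  #6 pop 2: in=⊤ → ⊤ (no change)

Fixpoint:
  val[0] = ⊤
  val[1] = ⊤
  val[2] = ⊤

⊤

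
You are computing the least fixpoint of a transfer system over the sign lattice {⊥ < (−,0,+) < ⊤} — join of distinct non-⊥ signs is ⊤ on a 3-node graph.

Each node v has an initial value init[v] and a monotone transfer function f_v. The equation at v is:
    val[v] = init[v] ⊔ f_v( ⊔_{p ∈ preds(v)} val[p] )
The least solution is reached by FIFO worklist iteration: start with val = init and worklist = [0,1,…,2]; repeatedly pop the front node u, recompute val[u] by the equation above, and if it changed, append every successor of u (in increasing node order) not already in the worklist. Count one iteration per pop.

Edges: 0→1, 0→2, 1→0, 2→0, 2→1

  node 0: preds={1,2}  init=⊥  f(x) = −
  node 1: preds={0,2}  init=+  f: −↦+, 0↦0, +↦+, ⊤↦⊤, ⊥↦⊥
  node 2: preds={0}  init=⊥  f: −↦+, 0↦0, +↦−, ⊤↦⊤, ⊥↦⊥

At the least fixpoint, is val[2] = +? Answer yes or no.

yes

Iteration log — 6 steps:
  step 1. node 0  ⊔preds=+  new=−  old=⊥  +wl: 
  step 2. node 1  ⊔preds=−  new=+  stable
  step 3. node 2  ⊔preds=−  new=+  old=⊥  +wl: 0,1
  step 4. node 0  ⊔preds=+  new=−  stable
  step 5. node 1  ⊔preds=⊤  new=⊤  old=+  +wl: 0
  step 6. node 0  ⊔preds=⊤  new=−  stable

Least fixpoint reached:
  node 0: −
  node 1: ⊤
  node 2: +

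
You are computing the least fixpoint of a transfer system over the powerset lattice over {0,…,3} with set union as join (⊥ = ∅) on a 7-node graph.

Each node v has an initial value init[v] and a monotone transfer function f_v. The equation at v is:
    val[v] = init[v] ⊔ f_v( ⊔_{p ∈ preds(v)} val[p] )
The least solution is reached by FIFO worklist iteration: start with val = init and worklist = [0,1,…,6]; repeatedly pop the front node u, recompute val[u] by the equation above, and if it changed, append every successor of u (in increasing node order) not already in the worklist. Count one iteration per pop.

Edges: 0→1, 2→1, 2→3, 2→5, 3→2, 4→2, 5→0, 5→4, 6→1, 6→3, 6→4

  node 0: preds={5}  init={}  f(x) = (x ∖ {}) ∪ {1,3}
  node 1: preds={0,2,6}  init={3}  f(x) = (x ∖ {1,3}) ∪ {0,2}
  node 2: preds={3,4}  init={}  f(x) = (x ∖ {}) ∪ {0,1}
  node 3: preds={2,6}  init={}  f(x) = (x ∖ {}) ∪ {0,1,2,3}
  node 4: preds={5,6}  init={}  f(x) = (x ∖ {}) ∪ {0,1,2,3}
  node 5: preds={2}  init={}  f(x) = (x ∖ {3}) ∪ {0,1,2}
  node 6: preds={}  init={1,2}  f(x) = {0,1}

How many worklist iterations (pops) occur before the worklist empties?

Trace (14 dequeues):
  [1] u=0 | in {} | out {1,3} | prev {} | push {}
  [2] u=1 | in {1,2,3} | out {0,2,3} | prev {3} | push {}
  [3] u=2 | in {} | out {0,1} | prev {} | push {1}
  [4] u=3 | in {0,1,2} | out {0,1,2,3} | prev {} | push {2}
  [5] u=4 | in {1,2} | out {0,1,2,3} | prev {} | push {}
  [6] u=5 | in {0,1} | out {0,1,2} | prev {} | push {0,4}
  [7] u=6 | in {} | out {0,1,2} | prev {1,2} | push {3}
  [8] u=1 | in {0,1,2,3} | out {0,2,3} | ==
  [9] u=2 | in {0,1,2,3} | out {0,1,2,3} | prev {0,1} | push {1,5}
  [10] u=0 | in {0,1,2} | out {0,1,2,3} | prev {1,3} | push {}
  [11] u=4 | in {0,1,2} | out {0,1,2,3} | ==
  [12] u=3 | in {0,1,2,3} | out {0,1,2,3} | ==
  [13] u=1 | in {0,1,2,3} | out {0,2,3} | ==
  [14] u=5 | in {0,1,2,3} | out {0,1,2} | ==

Converged values:
  [0] {0,1,2,3}
  [1] {0,2,3}
  [2] {0,1,2,3}
  [3] {0,1,2,3}
  [4] {0,1,2,3}
  [5] {0,1,2}
  [6] {0,1,2}

14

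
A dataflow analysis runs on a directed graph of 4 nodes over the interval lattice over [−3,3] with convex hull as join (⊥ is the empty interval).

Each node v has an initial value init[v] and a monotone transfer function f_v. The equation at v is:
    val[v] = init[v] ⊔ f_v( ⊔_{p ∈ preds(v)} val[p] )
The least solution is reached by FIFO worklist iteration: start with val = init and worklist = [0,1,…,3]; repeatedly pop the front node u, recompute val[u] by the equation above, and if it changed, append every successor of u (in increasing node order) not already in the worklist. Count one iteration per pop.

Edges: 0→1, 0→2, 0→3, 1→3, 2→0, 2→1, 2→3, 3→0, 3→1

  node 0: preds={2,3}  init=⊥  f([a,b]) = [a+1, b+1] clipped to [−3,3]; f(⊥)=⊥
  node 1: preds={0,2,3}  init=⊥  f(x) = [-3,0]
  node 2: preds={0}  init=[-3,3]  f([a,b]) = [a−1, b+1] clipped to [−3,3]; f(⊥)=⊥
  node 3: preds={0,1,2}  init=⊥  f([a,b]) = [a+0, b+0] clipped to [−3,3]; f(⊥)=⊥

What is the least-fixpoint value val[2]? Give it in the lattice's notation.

[-3,3]

Iteration log — 6 steps:
  step 1. node 0  ⊔preds=[-3,3]  new=[-2,3]  old=⊥  +wl: 
  step 2. node 1  ⊔preds=[-3,3]  new=[-3,0]  old=⊥  +wl: 
  step 3. node 2  ⊔preds=[-2,3]  new=[-3,3]  stable
  step 4. node 3  ⊔preds=[-3,3]  new=[-3,3]  old=⊥  +wl: 0,1
  step 5. node 0  ⊔preds=[-3,3]  new=[-2,3]  stable
  step 6. node 1  ⊔preds=[-3,3]  new=[-3,0]  stable

Least fixpoint reached:
  node 0: [-2,3]
  node 1: [-3,0]
  node 2: [-3,3]
  node 3: [-3,3]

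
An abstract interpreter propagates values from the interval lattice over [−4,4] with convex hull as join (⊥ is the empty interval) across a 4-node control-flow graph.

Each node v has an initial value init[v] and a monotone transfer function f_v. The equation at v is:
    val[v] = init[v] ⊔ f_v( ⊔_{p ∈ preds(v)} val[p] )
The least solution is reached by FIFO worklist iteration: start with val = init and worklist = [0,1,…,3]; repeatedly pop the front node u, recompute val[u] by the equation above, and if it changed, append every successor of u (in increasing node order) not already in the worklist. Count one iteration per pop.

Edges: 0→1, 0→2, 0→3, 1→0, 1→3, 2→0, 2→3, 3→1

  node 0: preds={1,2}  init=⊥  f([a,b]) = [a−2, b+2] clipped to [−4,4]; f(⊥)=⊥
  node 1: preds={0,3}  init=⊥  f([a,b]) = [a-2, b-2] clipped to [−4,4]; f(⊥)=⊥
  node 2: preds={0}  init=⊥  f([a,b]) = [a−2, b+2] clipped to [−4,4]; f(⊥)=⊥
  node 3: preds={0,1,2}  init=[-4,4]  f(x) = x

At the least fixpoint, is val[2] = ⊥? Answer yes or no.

no

Iteration log — 9 steps:
  step 1. node 0  ⊔preds=⊥  new=⊥  stable
  step 2. node 1  ⊔preds=[-4,4]  new=[-4,2]  old=⊥  +wl: 0
  step 3. node 2  ⊔preds=⊥  new=⊥  stable
  step 4. node 3  ⊔preds=[-4,2]  new=[-4,4]  stable
  step 5. node 0  ⊔preds=[-4,2]  new=[-4,4]  old=⊥  +wl: 1,2,3
  step 6. node 1  ⊔preds=[-4,4]  new=[-4,2]  stable
  step 7. node 2  ⊔preds=[-4,4]  new=[-4,4]  old=⊥  +wl: 0
  step 8. node 3  ⊔preds=[-4,4]  new=[-4,4]  stable
  step 9. node 0  ⊔preds=[-4,4]  new=[-4,4]  stable

Least fixpoint reached:
  node 0: [-4,4]
  node 1: [-4,2]
  node 2: [-4,4]
  node 3: [-4,4]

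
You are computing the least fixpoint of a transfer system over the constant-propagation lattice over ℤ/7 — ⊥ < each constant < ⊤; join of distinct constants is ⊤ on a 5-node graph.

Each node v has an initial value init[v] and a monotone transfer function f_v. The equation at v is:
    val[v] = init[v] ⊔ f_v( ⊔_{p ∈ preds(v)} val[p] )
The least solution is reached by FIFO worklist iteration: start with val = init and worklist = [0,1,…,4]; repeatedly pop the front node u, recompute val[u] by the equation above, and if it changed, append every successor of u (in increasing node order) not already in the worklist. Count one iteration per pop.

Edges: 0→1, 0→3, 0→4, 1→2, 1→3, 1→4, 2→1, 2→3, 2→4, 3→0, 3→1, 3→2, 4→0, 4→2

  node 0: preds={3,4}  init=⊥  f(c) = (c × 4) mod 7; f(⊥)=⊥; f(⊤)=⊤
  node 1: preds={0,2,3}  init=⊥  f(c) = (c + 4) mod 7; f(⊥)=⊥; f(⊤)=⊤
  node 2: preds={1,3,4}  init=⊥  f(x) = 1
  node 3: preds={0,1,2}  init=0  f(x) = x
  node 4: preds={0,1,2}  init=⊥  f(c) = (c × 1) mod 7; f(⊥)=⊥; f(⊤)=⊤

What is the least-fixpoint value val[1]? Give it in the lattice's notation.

Worklist (11 pops):
  #1 pop 0: in=0 → 0 (was ⊥); enqueue []
  #2 pop 1: in=0 → 4 (was ⊥); enqueue []
  #3 pop 2: in=⊤ → 1 (was ⊥); enqueue [1]
  #4 pop 3: in=⊤ → ⊤ (was 0); enqueue [0,2]
  #5 pop 4: in=⊤ → ⊤ (was ⊥); enqueue []
  #6 pop 1: in=⊤ → ⊤ (was 4); enqueue [3,4]
  #7 pop 0: in=⊤ → ⊤ (was 0); enqueue [1]
  #8 pop 2: in=⊤ → 1 (no change)
  #9 pop 3: in=⊤ → ⊤ (no change)
  #10 pop 4: in=⊤ → ⊤ (no change)
  #11 pop 1: in=⊤ → ⊤ (no change)

Fixpoint:
  val[0] = ⊤
  val[1] = ⊤
  val[2] = 1
  val[3] = ⊤
  val[4] = ⊤

⊤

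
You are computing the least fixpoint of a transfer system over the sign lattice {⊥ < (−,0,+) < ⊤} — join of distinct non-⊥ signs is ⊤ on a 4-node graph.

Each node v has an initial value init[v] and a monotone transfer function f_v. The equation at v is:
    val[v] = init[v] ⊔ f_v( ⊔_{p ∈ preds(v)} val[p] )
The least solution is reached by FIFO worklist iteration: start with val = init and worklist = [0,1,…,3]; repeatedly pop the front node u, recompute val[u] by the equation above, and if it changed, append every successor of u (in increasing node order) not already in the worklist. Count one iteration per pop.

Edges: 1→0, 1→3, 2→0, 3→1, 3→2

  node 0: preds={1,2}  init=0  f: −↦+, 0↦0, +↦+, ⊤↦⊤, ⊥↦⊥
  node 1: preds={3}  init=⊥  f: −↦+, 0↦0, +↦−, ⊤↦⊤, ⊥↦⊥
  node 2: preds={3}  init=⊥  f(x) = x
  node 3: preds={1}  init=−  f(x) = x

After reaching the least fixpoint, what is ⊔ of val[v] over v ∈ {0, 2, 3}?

Iteration log — 9 steps:
  step 1. node 0  ⊔preds=⊥  new=0  stable
  step 2. node 1  ⊔preds=−  new=+  old=⊥  +wl: 0
  step 3. node 2  ⊔preds=−  new=−  old=⊥  +wl: 
  step 4. node 3  ⊔preds=+  new=⊤  old=−  +wl: 1,2
  step 5. node 0  ⊔preds=⊤  new=⊤  old=0  +wl: 
  step 6. node 1  ⊔preds=⊤  new=⊤  old=+  +wl: 0,3
  step 7. node 2  ⊔preds=⊤  new=⊤  old=−  +wl: 
  step 8. node 0  ⊔preds=⊤  new=⊤  stable
  step 9. node 3  ⊔preds=⊤  new=⊤  stable

Least fixpoint reached:
  node 0: ⊤
  node 1: ⊤
  node 2: ⊤
  node 3: ⊤

⊤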